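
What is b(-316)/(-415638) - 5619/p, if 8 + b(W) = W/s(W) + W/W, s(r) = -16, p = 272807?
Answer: -3118597615/151185274488 ≈ -0.020628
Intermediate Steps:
b(W) = -7 - W/16 (b(W) = -8 + (W/(-16) + W/W) = -8 + (W*(-1/16) + 1) = -8 + (-W/16 + 1) = -8 + (1 - W/16) = -7 - W/16)
b(-316)/(-415638) - 5619/p = (-7 - 1/16*(-316))/(-415638) - 5619/272807 = (-7 + 79/4)*(-1/415638) - 5619*1/272807 = (51/4)*(-1/415638) - 5619/272807 = -17/554184 - 5619/272807 = -3118597615/151185274488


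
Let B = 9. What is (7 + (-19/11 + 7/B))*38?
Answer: 22762/99 ≈ 229.92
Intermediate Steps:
(7 + (-19/11 + 7/B))*38 = (7 + (-19/11 + 7/9))*38 = (7 - 94/99)*38 = (599/99)*38 = 22762/99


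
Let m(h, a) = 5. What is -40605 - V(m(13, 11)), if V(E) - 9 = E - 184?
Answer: -40435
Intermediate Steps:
V(E) = -175 + E (V(E) = 9 + (E - 184) = 9 + (-184 + E) = -175 + E)
-40605 - V(m(13, 11)) = -40605 - (-175 + 5) = -40605 - 1*(-170) = -40605 + 170 = -40435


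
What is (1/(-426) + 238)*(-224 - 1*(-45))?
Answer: -18148273/426 ≈ -42602.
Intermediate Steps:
(1/(-426) + 238)*(-224 - 1*(-45)) = (-1/426 + 238)*(-224 + 45) = (101387/426)*(-179) = -18148273/426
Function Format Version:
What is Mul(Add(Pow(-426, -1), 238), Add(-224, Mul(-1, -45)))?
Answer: Rational(-18148273, 426) ≈ -42602.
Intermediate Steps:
Mul(Add(Pow(-426, -1), 238), Add(-224, Mul(-1, -45))) = Mul(Add(Rational(-1, 426), 238), Add(-224, 45)) = Mul(Rational(101387, 426), -179) = Rational(-18148273, 426)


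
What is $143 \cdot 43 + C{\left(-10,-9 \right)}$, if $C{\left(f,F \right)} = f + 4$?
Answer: $6143$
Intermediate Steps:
$C{\left(f,F \right)} = 4 + f$
$143 \cdot 43 + C{\left(-10,-9 \right)} = 143 \cdot 43 + \left(4 - 10\right) = 6149 - 6 = 6143$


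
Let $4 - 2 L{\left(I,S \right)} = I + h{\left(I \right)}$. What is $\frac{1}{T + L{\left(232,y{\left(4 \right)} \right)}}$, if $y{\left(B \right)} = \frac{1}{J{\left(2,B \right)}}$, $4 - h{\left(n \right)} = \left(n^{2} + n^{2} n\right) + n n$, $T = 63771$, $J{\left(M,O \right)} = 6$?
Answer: $\frac{1}{6361063} \approx 1.5721 \cdot 10^{-7}$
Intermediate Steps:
$h{\left(n \right)} = 4 - n^{3} - 2 n^{2}$ ($h{\left(n \right)} = 4 - \left(\left(n^{2} + n^{2} n\right) + n n\right) = 4 - \left(\left(n^{2} + n^{3}\right) + n^{2}\right) = 4 - \left(n^{3} + 2 n^{2}\right) = 4 - n^{3} - 2 n^{2}$)
$y{\left(B \right)} = \frac{1}{6}$
$L{\left(I,S \right)} = I^{2} + \frac{I^{3}}{2} - \frac{I}{2}$ ($L{\left(I,S \right)} = 2 - \frac{I - \left(-4 + I^{3} + 2 I^{2}\right)}{2} = 2 - \frac{4 + I - I^{3} - 2 I^{2}}{2} = 2 + \left(-2 + I^{2} + \frac{I^{3}}{2} - \frac{I}{2}\right) = I^{2} + \frac{I^{3}}{2} - \frac{I}{2}$)
$\frac{1}{T + L{\left(232,y{\left(4 \right)} \right)}} = \frac{1}{63771 + \frac{1}{2} \cdot 232 \left(-1 + 232^{2} + 2 \cdot 232\right)} = \frac{1}{63771 + \frac{1}{2} \cdot 232 \left(-1 + 53824 + 464\right)} = \frac{1}{63771 + \frac{1}{2} \cdot 232 \cdot 54287} = \frac{1}{63771 + 6297292} = \frac{1}{6361063}$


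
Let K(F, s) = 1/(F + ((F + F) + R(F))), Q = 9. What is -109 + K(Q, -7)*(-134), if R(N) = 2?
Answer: -3295/29 ≈ -113.62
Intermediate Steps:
K(F, s) = 1/(2 + 3*F) (K(F, s) = 1/(F + ((F + F) + 2)) = 1/(F + (2*F + 2)) = 1/(F + (2 + 2*F)) = 1/(2 + 3*F))
-109 + K(Q, -7)*(-134) = -109 - 134/(2 + 3*9) = -109 - 134/(2 + 27) = -109 - 134/29 = -3295/29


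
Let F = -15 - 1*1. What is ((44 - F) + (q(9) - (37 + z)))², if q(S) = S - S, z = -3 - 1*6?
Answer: 1024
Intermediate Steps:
z = -9 (z = -3 - 6 = -9)
F = -16 (F = -15 - 1 = -16)
q(S) = 0
((44 - F) + (q(9) - (37 + z)))² = ((44 - 1*(-16)) + (0 - (37 - 9)))² = ((44 + 16) + (0 - 1*28))² = (60 + (0 - 28))² = (60 - 28)² = 32² = 1024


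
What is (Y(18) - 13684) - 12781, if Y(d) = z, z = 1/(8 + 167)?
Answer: -4631374/175 ≈ -26465.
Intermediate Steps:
z = 1/175 ≈ 0.0057143
Y(d) = 1/175
(Y(18) - 13684) - 12781 = (1/175 - 13684) - 12781 = -2394699/175 - 12781 = -4631374/175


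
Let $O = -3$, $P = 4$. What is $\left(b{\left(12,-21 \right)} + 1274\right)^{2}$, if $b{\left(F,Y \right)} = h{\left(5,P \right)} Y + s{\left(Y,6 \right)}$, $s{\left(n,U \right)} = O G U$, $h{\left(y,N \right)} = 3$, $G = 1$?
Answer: $1423249$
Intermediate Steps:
$s{\left(n,U \right)} = - 3 U$ ($s{\left(n,U \right)} = \left(-3\right) 1 U = - 3 U$)
$b{\left(F,Y \right)} = -18 + 3 Y$ ($b{\left(F,Y \right)} = 3 Y - 18 = -18 + 3 Y$)
$\left(b{\left(12,-21 \right)} + 1274\right)^{2} = \left(\left(-18 + 3 \left(-21\right)\right) + 1274\right)^{2} = \left(\left(-18 - 63\right) + 1274\right)^{2} = \left(-81 + 1274\right)^{2} = 1193^{2} = 1423249$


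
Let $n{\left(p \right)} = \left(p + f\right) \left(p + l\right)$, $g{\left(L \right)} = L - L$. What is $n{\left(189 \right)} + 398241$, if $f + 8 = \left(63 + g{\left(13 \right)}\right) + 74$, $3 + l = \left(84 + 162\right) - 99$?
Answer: $504135$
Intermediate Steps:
$g{\left(L \right)} = 0$
$l = 144$ ($l = -3 + \left(\left(84 + 162\right) - 99\right) = -3 + \left(246 - 99\right) = -3 + 147 = 144$)
$f = 129$ ($f = -8 + \left(\left(63 + 0\right) + 74\right) = -8 + \left(63 + 74\right) = -8 + 137 = 129$)
$n{\left(p \right)} = \left(129 + p\right) \left(144 + p\right)$ ($n{\left(p \right)} = \left(p + 129\right) \left(p + 144\right) = \left(129 + p\right) \left(144 + p\right)$)
$n{\left(189 \right)} + 398241 = \left(18576 + 189^{2} + 273 \cdot 189\right) + 398241 = \left(18576 + 35721 + 51597\right) + 398241 = 105894 + 398241 = 504135$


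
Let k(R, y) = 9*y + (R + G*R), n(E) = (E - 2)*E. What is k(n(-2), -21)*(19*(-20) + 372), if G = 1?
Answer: 1384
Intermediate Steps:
n(E) = E*(-2 + E) (n(E) = (-2 + E)*E = E*(-2 + E))
k(R, y) = 2*R + 9*y (k(R, y) = 9*y + (R + 1*R) = 9*y + (R + R) = 9*y + 2*R = 2*R + 9*y)
k(n(-2), -21)*(19*(-20) + 372) = (2*(-2*(-2 - 2)) + 9*(-21))*(19*(-20) + 372) = (2*(-2*(-4)) - 189)*(-380 + 372) = (2*8 - 189)*(-8) = (16 - 189)*(-8) = -173*(-8) = 1384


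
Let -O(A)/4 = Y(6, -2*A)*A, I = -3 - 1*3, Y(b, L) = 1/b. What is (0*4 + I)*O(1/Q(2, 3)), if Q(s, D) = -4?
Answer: -1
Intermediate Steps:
I = -6 (I = -3 - 3 = -6)
O(A) = -2*A/3 (O(A) = -4*A/6 = -2*A/3)
(0*4 + I)*O(1/Q(2, 3)) = (0*4 - 6)*(-2/3/(-4)) = (0 - 6)*(-2/3*(-1/4)) = -6*1/6 = -1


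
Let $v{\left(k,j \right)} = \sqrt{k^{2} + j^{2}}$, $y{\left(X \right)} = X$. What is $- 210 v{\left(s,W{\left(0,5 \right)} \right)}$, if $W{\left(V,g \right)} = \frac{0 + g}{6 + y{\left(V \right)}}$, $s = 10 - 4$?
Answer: $- 35 \sqrt{1321} \approx -1272.1$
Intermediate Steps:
$s = 6$
$W{\left(V,g \right)} = \frac{g}{6 + V}$ ($W{\left(V,g \right)} = \frac{0 + g}{6 + V} = \frac{g}{6 + V}$)
$v{\left(k,j \right)} = \sqrt{j^{2} + k^{2}}$
$- 210 v{\left(s,W{\left(0,5 \right)} \right)} = - 210 \sqrt{\left(\frac{5}{6 + 0}\right)^{2} + 6^{2}} = - 210 \sqrt{\left(\frac{5}{6}\right)^{2} + 36} = - 210 \sqrt{\frac{25}{36} + 36} = - 210 \sqrt{\frac{1321}{36}} = - 210 \frac{\sqrt{1321}}{6} = - 35 \sqrt{1321}$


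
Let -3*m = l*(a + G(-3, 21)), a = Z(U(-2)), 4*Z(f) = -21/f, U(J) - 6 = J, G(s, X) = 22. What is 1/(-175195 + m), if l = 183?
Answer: -16/2823311 ≈ -5.6671e-6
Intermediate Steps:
U(J) = 6 + J
Z(f) = -21/(4*f) (Z(f) = (-21/f)/4 = -21/(4*f))
a = -21/16 (a = -21/(4*(6 - 2)) = -21/4/4 = -21/4*¼ = -21/16 ≈ -1.3125)
m = -20191/16 (m = -61*(-21/16 + 22) = -61*331/16 = -⅓*60573/16 = -20191/16 ≈ -1261.9)
1/(-175195 + m) = 1/(-175195 - 20191/16) = 1/(-2823311/16) = -16/2823311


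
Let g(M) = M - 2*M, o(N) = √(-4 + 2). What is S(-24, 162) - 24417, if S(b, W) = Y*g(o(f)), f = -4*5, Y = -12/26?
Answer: -24417 + 6*I*√2/13 ≈ -24417.0 + 0.65271*I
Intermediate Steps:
Y = -6/13 (Y = -12*1/26 = -6/13 ≈ -0.46154)
f = -20
o(N) = I*√2 (o(N) = √(-2) = I*√2)
g(M) = -M
S(b, W) = 6*I*√2/13 (S(b, W) = -(-6)*I*√2/13 = 6*I*√2/13)
S(-24, 162) - 24417 = 6*I*√2/13 - 24417 = -24417 + 6*I*√2/13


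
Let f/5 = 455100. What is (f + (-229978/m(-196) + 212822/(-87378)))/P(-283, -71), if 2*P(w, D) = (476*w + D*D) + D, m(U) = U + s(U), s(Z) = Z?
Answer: -2784315645695/79353728748 ≈ -35.087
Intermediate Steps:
f = 2275500 (f = 5*455100 = 2275500)
m(U) = 2*U (m(U) = U + U = 2*U)
P(w, D) = D/2 + D²/2 + 238*w (P(w, D) = ((476*w + D*D) + D)/2 = ((476*w + D²) + D)/2 = ((D² + 476*w) + D)/2 = (D + D² + 476*w)/2 = D/2 + D²/2 + 238*w)
(f + (-229978/m(-196) + 212822/(-87378)))/P(-283, -71) = (2275500 + (-229978/(2*(-196)) + 212822/(-87378)))/((½)*(-71) + (½)*(-71)² + 238*(-283)) = (2275500 + (-229978/(-392) + 212822*(-1/87378)))/(-71/2 + (½)*5041 - 67354) = (2275500 + (-229978*(-1/392) - 106411/43689))/(-71/2 + 5041/2 - 67354) = (2275500 + (16427/28 - 106411/43689))/(-64869) = (2275500 + 714699695/1223292)*(-1/64869) = (2784315645695/1223292)*(-1/64869) = -2784315645695/79353728748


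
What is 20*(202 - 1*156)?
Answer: 920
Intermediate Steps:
20*(202 - 1*156) = 20*(202 - 156) = 20*46 = 920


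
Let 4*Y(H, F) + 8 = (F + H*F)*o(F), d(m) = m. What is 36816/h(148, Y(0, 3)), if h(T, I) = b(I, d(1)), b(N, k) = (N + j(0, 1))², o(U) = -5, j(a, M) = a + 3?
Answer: 589056/121 ≈ 4868.2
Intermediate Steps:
j(a, M) = 3 + a
b(N, k) = (3 + N)² (b(N, k) = (N + (3 + 0))² = (N + 3)² = (3 + N)²)
Y(H, F) = -2 - 5*F/4 - 5*F*H/4 (Y(H, F) = -2 + ((F + H*F)*(-5))/4 = -2 + ((F + F*H)*(-5))/4 = -2 + (-5*F - 5*F*H)/4 = -2 + (-5*F/4 - 5*F*H/4) = -2 - 5*F/4 - 5*F*H/4)
h(T, I) = (3 + I)²
36816/h(148, Y(0, 3)) = 36816/((3 + (-2 - 5/4*3 - 5/4*3*0))²) = 36816/((3 + (-2 - 15/4 + 0))²) = 36816/((3 - 23/4)²) = 36816/((-11/4)²) = 36816/(121/16) = 36816*(16/121) = 589056/121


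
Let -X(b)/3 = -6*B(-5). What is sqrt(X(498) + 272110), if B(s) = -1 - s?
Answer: sqrt(272182) ≈ 521.71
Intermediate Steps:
X(b) = 72 (X(b) = -(-18)*(-1 - 1*(-5)) = -(-18)*(-1 + 5) = -(-18)*4 = -3*(-24) = 72)
sqrt(X(498) + 272110) = sqrt(72 + 272110) = sqrt(272182)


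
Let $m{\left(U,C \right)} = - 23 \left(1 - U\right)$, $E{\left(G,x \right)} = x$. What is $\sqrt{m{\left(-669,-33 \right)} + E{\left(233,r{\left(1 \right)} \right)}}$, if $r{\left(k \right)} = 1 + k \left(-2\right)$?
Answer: $i \sqrt{15411} \approx 124.14 i$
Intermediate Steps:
$r{\left(k \right)} = 1 - 2 k$
$m{\left(U,C \right)} = -23 + 23 U$
$\sqrt{m{\left(-669,-33 \right)} + E{\left(233,r{\left(1 \right)} \right)}} = \sqrt{\left(-23 + 23 \left(-669\right)\right) + \left(1 - 2\right)} = \sqrt{\left(-23 - 15387\right) + \left(1 - 2\right)} = \sqrt{-15410 - 1} = \sqrt{-15411} = i \sqrt{15411}$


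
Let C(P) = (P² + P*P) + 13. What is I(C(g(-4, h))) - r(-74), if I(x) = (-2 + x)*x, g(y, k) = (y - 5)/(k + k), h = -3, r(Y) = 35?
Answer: 945/4 ≈ 236.25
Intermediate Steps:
g(y, k) = (-5 + y)/(2*k) (g(y, k) = (-5 + y)/((2*k)) = (-5 + y)*(1/(2*k)) = (-5 + y)/(2*k))
C(P) = 13 + 2*P² (C(P) = (P² + P²) + 13 = 2*P² + 13 = 13 + 2*P²)
I(x) = x*(-2 + x)
I(C(g(-4, h))) - r(-74) = (13 + 2*((½)*(-5 - 4)/(-3))²)*(-2 + (13 + 2*((½)*(-5 - 4)/(-3))²)) - 1*35 = (13 + 2*((½)*(-⅓)*(-9))²)*(-2 + (13 + 2*((½)*(-⅓)*(-9))²)) - 35 = (13 + 2*(3/2)²)*(-2 + (13 + 2*(3/2)²)) - 35 = (13 + 2*(9/4))*(-2 + (13 + 2*(9/4))) - 35 = (13 + 9/2)*(-2 + (13 + 9/2)) - 35 = 35*(-2 + 35/2)/2 - 35 = (35/2)*(31/2) - 35 = 1085/4 - 35 = 945/4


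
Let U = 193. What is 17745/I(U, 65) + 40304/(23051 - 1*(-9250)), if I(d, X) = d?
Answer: 580959917/6234093 ≈ 93.191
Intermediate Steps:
17745/I(U, 65) + 40304/(23051 - 1*(-9250)) = 17745/193 + 40304/(23051 - 1*(-9250)) = 17745*(1/193) + 40304/(23051 + 9250) = 17745/193 + 40304/32301 = 580959917/6234093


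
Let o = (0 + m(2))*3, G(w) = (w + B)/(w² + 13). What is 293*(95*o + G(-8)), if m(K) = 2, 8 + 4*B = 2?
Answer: 25713973/154 ≈ 1.6697e+5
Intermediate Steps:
B = -3/2 (B = -2 + (¼)*2 = -2 + ½ = -3/2 ≈ -1.5000)
G(w) = (-3/2 + w)/(13 + w²) (G(w) = (w - 3/2)/(w² + 13) = (-3/2 + w)/(13 + w²))
o = 6 (o = (0 + 2)*3 = 2*3 = 6)
293*(95*o + G(-8)) = 293*(95*6 + (-3/2 - 8)/(13 + (-8)²)) = 293*(570 - 19/2/(13 + 64)) = 293*(570 - 19/2/77) = 293*(570 + (1/77)*(-19/2)) = 293*(570 - 19/154) = 293*(87761/154) = 25713973/154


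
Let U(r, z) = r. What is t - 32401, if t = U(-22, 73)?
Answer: -32423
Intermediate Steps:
t = -22
t - 32401 = -22 - 32401 = -32423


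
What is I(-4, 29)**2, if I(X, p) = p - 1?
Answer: 784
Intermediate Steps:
I(X, p) = -1 + p
I(-4, 29)**2 = (-1 + 29)**2 = 28**2 = 784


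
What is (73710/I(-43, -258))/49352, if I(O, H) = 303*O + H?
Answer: -12285/109290004 ≈ -0.00011241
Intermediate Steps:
I(O, H) = H + 303*O
(73710/I(-43, -258))/49352 = (73710/(-258 + 303*(-43)))/49352 = (73710/(-258 - 13029))*(1/49352) = (73710/(-13287))*(1/49352) = (73710*(-1/13287))*(1/49352) = -24570/4429*1/49352 = -12285/109290004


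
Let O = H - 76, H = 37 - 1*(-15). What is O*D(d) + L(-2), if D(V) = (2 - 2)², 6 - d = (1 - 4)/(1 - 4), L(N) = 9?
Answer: 9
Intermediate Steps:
H = 52 (H = 37 + 15 = 52)
d = 5 (d = 6 - (1 - 4)/(1 - 4) = 6 - (-3)/(-3) = 6 - (-3)*(-1)/3 = 6 - 1*1 = 6 - 1 = 5)
D(V) = 0 (D(V) = 0² = 0)
O = -24 (O = 52 - 76 = -24)
O*D(d) + L(-2) = -24*0 + 9 = 0 + 9 = 9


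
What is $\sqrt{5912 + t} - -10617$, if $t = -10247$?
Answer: $10617 + 17 i \sqrt{15} \approx 10617.0 + 65.841 i$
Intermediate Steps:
$\sqrt{5912 + t} - -10617 = \sqrt{5912 - 10247} - -10617 = \sqrt{-4335} + 10617 = 17 i \sqrt{15} + 10617 = 10617 + 17 i \sqrt{15}$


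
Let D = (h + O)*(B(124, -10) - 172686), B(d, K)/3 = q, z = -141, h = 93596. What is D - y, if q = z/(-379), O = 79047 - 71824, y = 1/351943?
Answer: -2322246142104791386/133386397 ≈ -1.7410e+10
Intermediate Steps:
y = 1/351943 ≈ 2.8414e-6
O = 7223
q = 141/379 (q = -141/(-379) = -141*(-1/379) = 141/379 ≈ 0.37203)
B(d, K) = 423/379 (B(d, K) = 3*(141/379) = 423/379)
D = -6598358660649/379 (D = (93596 + 7223)*(423/379 - 172686) = 100819*(-65447571/379) = -6598358660649/379 ≈ -1.7410e+10)
D - y = -6598358660649/379 - 1*1/351943 = -6598358660649/379 - 1/351943 = -2322246142104791386/133386397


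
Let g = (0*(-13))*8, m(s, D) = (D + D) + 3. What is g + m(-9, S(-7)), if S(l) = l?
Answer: -11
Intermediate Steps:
m(s, D) = 3 + 2*D (m(s, D) = 2*D + 3 = 3 + 2*D)
g = 0 (g = 0*8 = 0)
g + m(-9, S(-7)) = 0 + (3 + 2*(-7)) = 0 + (3 - 14) = 0 - 11 = -11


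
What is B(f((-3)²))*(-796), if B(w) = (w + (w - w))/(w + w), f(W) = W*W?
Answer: -398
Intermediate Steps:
f(W) = W²
B(w) = ½ (B(w) = (w + 0)/((2*w)) = w*(1/(2*w)) = ½)
B(f((-3)²))*(-796) = (½)*(-796) = -398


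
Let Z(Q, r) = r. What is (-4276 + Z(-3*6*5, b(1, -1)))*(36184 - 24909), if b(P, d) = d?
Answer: -48223175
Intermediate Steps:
(-4276 + Z(-3*6*5, b(1, -1)))*(36184 - 24909) = (-4276 - 1)*(36184 - 24909) = -4277*11275 = -48223175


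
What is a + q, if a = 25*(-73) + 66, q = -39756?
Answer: -41515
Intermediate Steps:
a = -1759 (a = -1825 + 66 = -1759)
a + q = -1759 - 39756 = -41515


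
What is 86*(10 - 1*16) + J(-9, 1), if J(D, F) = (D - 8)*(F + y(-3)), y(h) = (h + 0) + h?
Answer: -431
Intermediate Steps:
y(h) = 2*h (y(h) = h + h = 2*h)
J(D, F) = (-8 + D)*(-6 + F) (J(D, F) = (D - 8)*(F + 2*(-3)) = (-8 + D)*(F - 6) = (-8 + D)*(-6 + F))
86*(10 - 1*16) + J(-9, 1) = 86*(10 - 1*16) + (48 - 8*1 - 6*(-9) - 9*1) = 86*(10 - 16) + (48 - 8 + 54 - 9) = 86*(-6) + 85 = -516 + 85 = -431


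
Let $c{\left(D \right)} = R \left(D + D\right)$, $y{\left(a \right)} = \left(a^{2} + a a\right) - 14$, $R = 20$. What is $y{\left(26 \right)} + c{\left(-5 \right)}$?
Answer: $1138$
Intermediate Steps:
$y{\left(a \right)} = -14 + 2 a^{2}$ ($y{\left(a \right)} = \left(a^{2} + a^{2}\right) - 14 = 2 a^{2} - 14 = -14 + 2 a^{2}$)
$c{\left(D \right)} = 40 D$ ($c{\left(D \right)} = 20 \left(D + D\right) = 20 \cdot 2 D = 40 D$)
$y{\left(26 \right)} + c{\left(-5 \right)} = \left(-14 + 2 \cdot 26^{2}\right) + 40 \left(-5\right) = \left(-14 + 2 \cdot 676\right) - 200 = \left(-14 + 1352\right) - 200 = 1338 - 200 = 1138$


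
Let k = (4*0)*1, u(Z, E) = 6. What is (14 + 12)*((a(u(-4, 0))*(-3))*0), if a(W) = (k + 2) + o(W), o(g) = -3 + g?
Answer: 0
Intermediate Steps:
k = 0 (k = 0*1 = 0)
a(W) = -1 + W (a(W) = (0 + 2) + (-3 + W) = 2 + (-3 + W) = -1 + W)
(14 + 12)*((a(u(-4, 0))*(-3))*0) = (14 + 12)*(((-1 + 6)*(-3))*0) = 26*((5*(-3))*0) = 26*(-15*0) = 26*0 = 0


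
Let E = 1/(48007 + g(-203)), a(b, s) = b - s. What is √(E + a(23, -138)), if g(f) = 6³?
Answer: 24*√94353/581 ≈ 12.689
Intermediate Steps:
g(f) = 216
E = 1/48223 (E = 1/(48007 + 216) = 1/48223 ≈ 2.0737e-5)
√(E + a(23, -138)) = √(1/48223 + (23 - 1*(-138))) = √(1/48223 + (23 + 138)) = √(1/48223 + 161) = √(7763904/48223) = 24*√94353/581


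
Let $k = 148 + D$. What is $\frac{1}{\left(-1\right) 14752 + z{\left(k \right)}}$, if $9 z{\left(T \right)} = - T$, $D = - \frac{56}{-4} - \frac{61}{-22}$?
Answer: $- \frac{198}{2924521} \approx -6.7703 \cdot 10^{-5}$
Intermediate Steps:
$D = \frac{369}{22}$ ($D = \left(-56\right) \left(- \frac{1}{4}\right) - - \frac{61}{22} = 14 + \frac{61}{22} = \frac{369}{22} \approx 16.773$)
$k = \frac{3625}{22}$ ($k = 148 + \frac{369}{22} = \frac{3625}{22} \approx 164.77$)
$z{\left(T \right)} = - \frac{T}{9}$ ($z{\left(T \right)} = \frac{\left(-1\right) T}{9} = - \frac{T}{9}$)
$\frac{1}{\left(-1\right) 14752 + z{\left(k \right)}} = \frac{1}{\left(-1\right) 14752 - \frac{3625}{198}} = \frac{1}{-14752 - \frac{3625}{198}} = \frac{1}{- \frac{2924521}{198}} = - \frac{198}{2924521}$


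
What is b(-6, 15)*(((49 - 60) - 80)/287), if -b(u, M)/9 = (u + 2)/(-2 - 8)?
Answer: 234/205 ≈ 1.1415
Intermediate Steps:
b(u, M) = 9/5 + 9*u/10 (b(u, M) = -9*(u + 2)/(-2 - 8) = -9*(2 + u)/(-10) = -9*(2 + u)*(-1)/10 = -9*(-⅕ - u/10) = 9/5 + 9*u/10)
b(-6, 15)*(((49 - 60) - 80)/287) = (9/5 + (9/10)*(-6))*(((49 - 60) - 80)/287) = (9/5 - 27/5)*((-11 - 80)*(1/287)) = -(-1638)/(5*287) = -18/5*(-13/41) = 234/205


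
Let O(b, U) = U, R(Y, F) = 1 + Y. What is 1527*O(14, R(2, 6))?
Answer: 4581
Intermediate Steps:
1527*O(14, R(2, 6)) = 1527*(1 + 2) = 1527*3 = 4581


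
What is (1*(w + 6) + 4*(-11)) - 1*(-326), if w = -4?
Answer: 284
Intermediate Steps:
(1*(w + 6) + 4*(-11)) - 1*(-326) = (1*(-4 + 6) + 4*(-11)) - 1*(-326) = (1*2 - 44) + 326 = (2 - 44) + 326 = -42 + 326 = 284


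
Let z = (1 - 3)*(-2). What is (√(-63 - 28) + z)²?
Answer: (4 + I*√91)² ≈ -75.0 + 76.315*I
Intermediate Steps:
z = 4 (z = -2*(-2) = 4)
(√(-63 - 28) + z)² = (√(-63 - 28) + 4)² = (√(-91) + 4)² = (I*√91 + 4)² = (4 + I*√91)²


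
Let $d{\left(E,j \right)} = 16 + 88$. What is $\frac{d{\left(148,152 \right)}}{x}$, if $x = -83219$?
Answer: $- \frac{104}{83219} \approx -0.0012497$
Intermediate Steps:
$d{\left(E,j \right)} = 104$
$\frac{d{\left(148,152 \right)}}{x} = \frac{104}{-83219} = 104 \left(- \frac{1}{83219}\right) = - \frac{104}{83219}$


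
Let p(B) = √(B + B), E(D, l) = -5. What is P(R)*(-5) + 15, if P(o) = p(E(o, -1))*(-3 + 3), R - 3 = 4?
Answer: 15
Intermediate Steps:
R = 7 (R = 3 + 4 = 7)
p(B) = √2*√B (p(B) = √(2*B) = √2*√B)
P(o) = 0 (P(o) = (√2*√(-5))*(-3 + 3) = (√2*(I*√5))*0 = (I*√10)*0 = 0)
P(R)*(-5) + 15 = 0*(-5) + 15 = 0 + 15 = 15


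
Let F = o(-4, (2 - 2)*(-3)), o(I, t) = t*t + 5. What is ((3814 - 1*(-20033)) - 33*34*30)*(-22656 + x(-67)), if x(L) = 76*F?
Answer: 218594388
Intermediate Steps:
o(I, t) = 5 + t² (o(I, t) = t² + 5 = 5 + t²)
F = 5 (F = 5 + ((2 - 2)*(-3))² = 5 + (0*(-3))² = 5 + 0² = 5 + 0 = 5)
x(L) = 380 (x(L) = 76*5 = 380)
((3814 - 1*(-20033)) - 33*34*30)*(-22656 + x(-67)) = ((3814 - 1*(-20033)) - 33*34*30)*(-22656 + 380) = ((3814 + 20033) - 1122*30)*(-22276) = (23847 - 33660)*(-22276) = -9813*(-22276) = 218594388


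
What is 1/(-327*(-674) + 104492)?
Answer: 1/324890 ≈ 3.0780e-6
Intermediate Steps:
1/(-327*(-674) + 104492) = 1/(220398 + 104492) = 1/324890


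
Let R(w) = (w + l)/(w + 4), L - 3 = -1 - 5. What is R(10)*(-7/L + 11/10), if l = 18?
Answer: 103/15 ≈ 6.8667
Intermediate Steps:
L = -3 (L = 3 + (-1 - 5) = 3 - 6 = -3)
R(w) = (18 + w)/(4 + w) (R(w) = (w + 18)/(w + 4) = (18 + w)/(4 + w))
R(10)*(-7/L + 11/10) = ((18 + 10)/(4 + 10))*(-7/(-3) + 11/10) = (28/14)*(-7*(-⅓) + 11*(⅒)) = ((1/14)*28)*(7/3 + 11/10) = 2*(103/30) = 103/15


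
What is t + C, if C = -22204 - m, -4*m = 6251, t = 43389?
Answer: 90991/4 ≈ 22748.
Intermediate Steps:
m = -6251/4 (m = -1/4*6251 = -6251/4 ≈ -1562.8)
C = -82565/4 (C = -22204 - 1*(-6251/4) = -22204 + 6251/4 = -82565/4 ≈ -20641.)
t + C = 43389 - 82565/4 = 90991/4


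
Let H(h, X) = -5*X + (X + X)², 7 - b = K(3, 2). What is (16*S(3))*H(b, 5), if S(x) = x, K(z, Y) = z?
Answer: 3600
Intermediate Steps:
b = 4 (b = 7 - 1*3 = 7 - 3 = 4)
H(h, X) = -5*X + 4*X² (H(h, X) = -5*X + (2*X)² = -5*X + 4*X²)
(16*S(3))*H(b, 5) = (16*3)*(5*(-5 + 4*5)) = 48*(5*(-5 + 20)) = 48*(5*15) = 48*75 = 3600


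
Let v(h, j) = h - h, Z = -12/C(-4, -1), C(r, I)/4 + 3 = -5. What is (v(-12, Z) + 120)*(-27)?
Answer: -3240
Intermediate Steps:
C(r, I) = -32 (C(r, I) = -12 + 4*(-5) = -12 - 20 = -32)
Z = 3/8 (Z = -12/(-32) = -12*(-1/32) = 3/8 ≈ 0.37500)
v(h, j) = 0
(v(-12, Z) + 120)*(-27) = (0 + 120)*(-27) = 120*(-27) = -3240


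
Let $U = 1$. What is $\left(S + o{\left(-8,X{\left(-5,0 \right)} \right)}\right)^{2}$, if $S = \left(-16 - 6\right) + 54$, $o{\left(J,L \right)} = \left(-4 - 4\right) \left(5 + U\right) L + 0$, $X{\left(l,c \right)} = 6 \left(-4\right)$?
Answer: $1401856$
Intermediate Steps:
$X{\left(l,c \right)} = -24$
$o{\left(J,L \right)} = - 48 L$ ($o{\left(J,L \right)} = \left(-4 - 4\right) \left(5 + 1\right) L + 0 = \left(-8\right) 6 L + 0 = - 48 L + 0 = - 48 L$)
$S = 32$ ($S = -22 + 54 = 32$)
$\left(S + o{\left(-8,X{\left(-5,0 \right)} \right)}\right)^{2} = \left(32 - -1152\right)^{2} = \left(32 + 1152\right)^{2} = 1184^{2} = 1401856$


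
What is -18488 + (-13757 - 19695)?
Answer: -51940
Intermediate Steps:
-18488 + (-13757 - 19695) = -18488 - 33452 = -51940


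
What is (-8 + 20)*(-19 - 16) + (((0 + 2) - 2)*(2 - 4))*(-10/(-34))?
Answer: -420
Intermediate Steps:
(-8 + 20)*(-19 - 16) + (((0 + 2) - 2)*(2 - 4))*(-10/(-34)) = 12*(-35) + ((2 - 2)*(-2))*(-10*(-1/34)) = -420 + (0*(-2))*(5/17) = -420 + 0*(5/17) = -420 + 0 = -420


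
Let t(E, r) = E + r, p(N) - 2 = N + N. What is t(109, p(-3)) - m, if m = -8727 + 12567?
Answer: -3735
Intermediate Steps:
p(N) = 2 + 2*N (p(N) = 2 + (N + N) = 2 + 2*N)
m = 3840
t(109, p(-3)) - m = (109 + (2 + 2*(-3))) - 1*3840 = (109 + (2 - 6)) - 3840 = (109 - 4) - 3840 = 105 - 3840 = -3735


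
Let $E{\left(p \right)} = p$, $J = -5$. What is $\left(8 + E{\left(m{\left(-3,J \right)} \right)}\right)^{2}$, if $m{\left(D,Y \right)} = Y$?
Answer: $9$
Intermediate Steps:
$\left(8 + E{\left(m{\left(-3,J \right)} \right)}\right)^{2} = \left(8 - 5\right)^{2} = 3^{2} = 9$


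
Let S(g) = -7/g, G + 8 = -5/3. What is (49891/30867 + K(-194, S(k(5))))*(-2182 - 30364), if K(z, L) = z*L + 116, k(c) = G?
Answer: 666175319126/895143 ≈ 7.4421e+5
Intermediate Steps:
G = -29/3 (G = -8 - 5/3 = -29/3 ≈ -9.6667)
k(c) = -29/3
K(z, L) = 116 + L*z (K(z, L) = L*z + 116 = 116 + L*z)
(49891/30867 + K(-194, S(k(5))))*(-2182 - 30364) = (49891/30867 + (116 - 7/(-29/3)*(-194)))*(-2182 - 30364) = (49891*(1/30867) + (116 - 7*(-3/29)*(-194)))*(-32546) = (49891/30867 + (116 + (21/29)*(-194)))*(-32546) = (49891/30867 + (116 - 4074/29))*(-32546) = (49891/30867 - 710/29)*(-32546) = -20468731/895143*(-32546) = 666175319126/895143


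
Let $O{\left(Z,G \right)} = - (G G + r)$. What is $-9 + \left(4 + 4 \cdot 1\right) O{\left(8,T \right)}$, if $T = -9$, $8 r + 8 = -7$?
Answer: $-642$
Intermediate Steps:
$r = - \frac{15}{8}$ ($r = -1 + \frac{1}{8} \left(-7\right) = -1 - \frac{7}{8} = - \frac{15}{8} \approx -1.875$)
$O{\left(Z,G \right)} = \frac{15}{8} - G^{2}$ ($O{\left(Z,G \right)} = - (G G - \frac{15}{8}) = - (G^{2} - \frac{15}{8}) = - (- \frac{15}{8} + G^{2}) = \frac{15}{8} - G^{2}$)
$-9 + \left(4 + 4 \cdot 1\right) O{\left(8,T \right)} = -9 + \left(4 + 4 \cdot 1\right) \left(\frac{15}{8} - \left(-9\right)^{2}\right) = -9 + \left(4 + 4\right) \left(\frac{15}{8} - 81\right) = -9 + 8 \left(\frac{15}{8} - 81\right) = -9 + 8 \left(- \frac{633}{8}\right) = -9 - 633 = -642$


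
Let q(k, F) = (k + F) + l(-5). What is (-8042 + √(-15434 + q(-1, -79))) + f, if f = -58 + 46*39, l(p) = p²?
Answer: -6306 + 3*I*√1721 ≈ -6306.0 + 124.45*I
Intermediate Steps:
f = 1736 (f = -58 + 1794 = 1736)
q(k, F) = 25 + F + k (q(k, F) = (k + F) + (-5)² = (F + k) + 25 = 25 + F + k)
(-8042 + √(-15434 + q(-1, -79))) + f = (-8042 + √(-15434 + (25 - 79 - 1))) + 1736 = (-8042 + √(-15434 - 55)) + 1736 = (-8042 + √(-15489)) + 1736 = (-8042 + 3*I*√1721) + 1736 = -6306 + 3*I*√1721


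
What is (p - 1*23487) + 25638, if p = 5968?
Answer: 8119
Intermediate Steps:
(p - 1*23487) + 25638 = (5968 - 1*23487) + 25638 = (5968 - 23487) + 25638 = -17519 + 25638 = 8119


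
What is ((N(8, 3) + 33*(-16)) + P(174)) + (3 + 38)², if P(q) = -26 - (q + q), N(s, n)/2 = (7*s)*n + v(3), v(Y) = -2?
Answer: 1111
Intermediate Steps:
N(s, n) = -4 + 14*n*s (N(s, n) = 2*((7*s)*n - 2) = 2*(7*n*s - 2) = 2*(-2 + 7*n*s) = -4 + 14*n*s)
P(q) = -26 - 2*q
((N(8, 3) + 33*(-16)) + P(174)) + (3 + 38)² = (((-4 + 14*3*8) + 33*(-16)) + (-26 - 2*174)) + (3 + 38)² = (((-4 + 336) - 528) + (-26 - 348)) + 41² = ((332 - 528) - 374) + 1681 = (-196 - 374) + 1681 = -570 + 1681 = 1111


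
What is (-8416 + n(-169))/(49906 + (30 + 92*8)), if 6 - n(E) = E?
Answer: -8241/50672 ≈ -0.16263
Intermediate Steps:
n(E) = 6 - E
(-8416 + n(-169))/(49906 + (30 + 92*8)) = (-8416 + (6 - 1*(-169)))/(49906 + (30 + 92*8)) = (-8416 + (6 + 169))/(49906 + (30 + 736)) = (-8416 + 175)/(49906 + 766) = -8241/50672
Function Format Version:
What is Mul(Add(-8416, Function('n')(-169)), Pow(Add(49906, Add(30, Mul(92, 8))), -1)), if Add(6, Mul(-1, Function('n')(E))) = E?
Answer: Rational(-8241, 50672) ≈ -0.16263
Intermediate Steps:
Function('n')(E) = Add(6, Mul(-1, E))
Mul(Add(-8416, Function('n')(-169)), Pow(Add(49906, Add(30, Mul(92, 8))), -1)) = Mul(Add(-8416, Add(6, Mul(-1, -169))), Pow(Add(49906, Add(30, Mul(92, 8))), -1)) = Mul(Add(-8416, Add(6, 169)), Pow(Add(49906, Add(30, 736)), -1)) = Mul(Add(-8416, 175), Pow(Add(49906, 766), -1)) = Mul(-8241, Pow(50672, -1)) = Mul(-8241, Rational(1, 50672)) = Rational(-8241, 50672)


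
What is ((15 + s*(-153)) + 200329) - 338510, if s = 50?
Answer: -145816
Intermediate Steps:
((15 + s*(-153)) + 200329) - 338510 = ((15 + 50*(-153)) + 200329) - 338510 = ((15 - 7650) + 200329) - 338510 = (-7635 + 200329) - 338510 = 192694 - 338510 = -145816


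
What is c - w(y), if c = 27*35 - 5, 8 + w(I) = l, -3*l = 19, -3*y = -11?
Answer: 2863/3 ≈ 954.33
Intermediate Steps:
y = 11/3 (y = -1/3*(-11) = 11/3 ≈ 3.6667)
l = -19/3 (l = -1/3*19 = -19/3 ≈ -6.3333)
w(I) = -43/3 (w(I) = -8 - 19/3 = -43/3)
c = 940 (c = 945 - 5 = 940)
c - w(y) = 940 - 1*(-43/3) = 940 + 43/3 = 2863/3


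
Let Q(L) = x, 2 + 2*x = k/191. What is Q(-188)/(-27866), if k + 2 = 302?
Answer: 41/5322406 ≈ 7.7033e-6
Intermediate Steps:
k = 300 (k = -2 + 302 = 300)
x = -41/191 (x = -1 + (300/191)/2 = -1 + (300*(1/191))/2 = -1 + (½)*(300/191) = -1 + 150/191 = -41/191 ≈ -0.21466)
Q(L) = -41/191
Q(-188)/(-27866) = -41/191/(-27866) = -41/191*(-1/27866) = 41/5322406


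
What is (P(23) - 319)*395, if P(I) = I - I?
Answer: -126005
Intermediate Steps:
P(I) = 0
(P(23) - 319)*395 = (0 - 319)*395 = -319*395 = -126005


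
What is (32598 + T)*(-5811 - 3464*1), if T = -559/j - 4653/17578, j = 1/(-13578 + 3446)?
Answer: -1796355241625/34 ≈ -5.2834e+10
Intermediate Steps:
j = -1/10132 (j = 1/(-10132) = -1/10132 ≈ -9.8697e-5)
T = 192568783/34 (T = -559/(-1/10132) - 4653/17578 = -559*(-10132) - 4653*1/17578 = 5663788 - 9/34 = 192568783/34 ≈ 5.6638e+6)
(32598 + T)*(-5811 - 3464*1) = (32598 + 192568783/34)*(-5811 - 3464*1) = 193677115*(-5811 - 3464)/34 = (193677115/34)*(-9275) = -1796355241625/34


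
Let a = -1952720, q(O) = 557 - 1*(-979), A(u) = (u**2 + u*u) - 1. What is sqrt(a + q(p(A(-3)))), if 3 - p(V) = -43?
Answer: 4*I*sqrt(121949) ≈ 1396.8*I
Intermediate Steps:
A(u) = -1 + 2*u**2 (A(u) = (u**2 + u**2) - 1 = 2*u**2 - 1 = -1 + 2*u**2)
p(V) = 46 (p(V) = 3 - 1*(-43) = 3 + 43 = 46)
q(O) = 1536 (q(O) = 557 + 979 = 1536)
sqrt(a + q(p(A(-3)))) = sqrt(-1952720 + 1536) = sqrt(-1951184) = 4*I*sqrt(121949)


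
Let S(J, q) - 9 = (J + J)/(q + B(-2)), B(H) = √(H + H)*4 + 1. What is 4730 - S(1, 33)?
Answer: 1439888/305 + 4*I/305 ≈ 4720.9 + 0.013115*I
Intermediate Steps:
B(H) = 1 + 4*√2*√H (B(H) = √(2*H)*4 + 1 = (√2*√H)*4 + 1 = 4*√2*√H + 1 = 1 + 4*√2*√H)
S(J, q) = 9 + 2*J/(1 + q + 8*I) (S(J, q) = 9 + (J + J)/(q + (1 + 4*√2*√(-2))) = 9 + (2*J)/(q + (1 + 4*√2*(I*√2))) = 9 + (2*J)/(q + (1 + 8*I)) = 9 + (2*J)/(1 + q + 8*I) = 9 + 2*J/(1 + q + 8*I))
4730 - S(1, 33) = 4730 - (9 + 2*1 + 9*33 + 72*I)/(1 + 33 + 8*I) = 4730 - (9 + 2 + 297 + 72*I)/(34 + 8*I) = 4730 - (34 - 8*I)/1220*(308 + 72*I) = 4730 - (34 - 8*I)*(308 + 72*I)/1220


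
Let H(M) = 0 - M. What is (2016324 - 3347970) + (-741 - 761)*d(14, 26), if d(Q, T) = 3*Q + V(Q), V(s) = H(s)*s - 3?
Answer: -1095832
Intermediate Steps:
H(M) = -M
V(s) = -3 - s² (V(s) = (-s)*s - 3 = -s² - 3 = -3 - s²)
d(Q, T) = -3 - Q² + 3*Q (d(Q, T) = 3*Q + (-3 - Q²) = -3 - Q² + 3*Q)
(2016324 - 3347970) + (-741 - 761)*d(14, 26) = (2016324 - 3347970) + (-741 - 761)*(-3 - 1*14² + 3*14) = -1331646 - 1502*(-3 - 1*196 + 42) = -1331646 - 1502*(-3 - 196 + 42) = -1331646 - 1502*(-157) = -1331646 + 235814 = -1095832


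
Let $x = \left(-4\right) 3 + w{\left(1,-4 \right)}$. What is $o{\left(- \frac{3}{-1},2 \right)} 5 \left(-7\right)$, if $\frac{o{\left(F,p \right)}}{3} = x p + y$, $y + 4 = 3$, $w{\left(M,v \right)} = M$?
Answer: $2415$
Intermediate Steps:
$y = -1$ ($y = -4 + 3 = -1$)
$x = -11$ ($x = \left(-4\right) 3 + 1 = -12 + 1 = -11$)
$o{\left(F,p \right)} = -3 - 33 p$ ($o{\left(F,p \right)} = 3 \left(- 11 p - 1\right) = 3 \left(-1 - 11 p\right) = -3 - 33 p$)
$o{\left(- \frac{3}{-1},2 \right)} 5 \left(-7\right) = \left(-3 - 66\right) 5 \left(-7\right) = \left(-3 - 66\right) \left(-35\right) = \left(-69\right) \left(-35\right) = 2415$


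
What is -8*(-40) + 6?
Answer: 326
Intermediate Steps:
-8*(-40) + 6 = 320 + 6 = 326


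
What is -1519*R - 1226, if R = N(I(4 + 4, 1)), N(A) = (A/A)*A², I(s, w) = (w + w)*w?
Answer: -7302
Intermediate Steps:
I(s, w) = 2*w² (I(s, w) = (2*w)*w = 2*w²)
N(A) = A² (N(A) = 1*A² = A²)
R = 4 (R = (2*1²)² = (2*1)² = 2² = 4)
-1519*R - 1226 = -1519*4 - 1226 = -6076 - 1226 = -7302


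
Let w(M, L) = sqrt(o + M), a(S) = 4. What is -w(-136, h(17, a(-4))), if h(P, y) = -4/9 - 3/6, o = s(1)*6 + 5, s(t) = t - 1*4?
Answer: -I*sqrt(149) ≈ -12.207*I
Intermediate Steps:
s(t) = -4 + t (s(t) = t - 4 = -4 + t)
o = -13 (o = (-4 + 1)*6 + 5 = -3*6 + 5 = -18 + 5 = -13)
h(P, y) = -17/18 (h(P, y) = -4*1/9 - 3*1/6 = -4/9 - 1/2 = -17/18)
w(M, L) = sqrt(-13 + M)
-w(-136, h(17, a(-4))) = -sqrt(-13 - 136) = -sqrt(-149) = -I*sqrt(149)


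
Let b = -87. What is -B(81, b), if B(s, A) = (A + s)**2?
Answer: -36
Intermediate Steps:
-B(81, b) = -(-87 + 81)**2 = -1*(-6)**2 = -1*36 = -36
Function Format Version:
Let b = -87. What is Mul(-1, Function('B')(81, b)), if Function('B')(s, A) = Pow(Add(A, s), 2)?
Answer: -36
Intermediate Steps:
Mul(-1, Function('B')(81, b)) = Mul(-1, Pow(Add(-87, 81), 2)) = Mul(-1, Pow(-6, 2)) = Mul(-1, 36) = -36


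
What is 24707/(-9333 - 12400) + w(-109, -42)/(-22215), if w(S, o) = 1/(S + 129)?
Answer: -10977341833/9655971900 ≈ -1.1368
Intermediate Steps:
w(S, o) = 1/(129 + S)
24707/(-9333 - 12400) + w(-109, -42)/(-22215) = 24707/(-9333 - 12400) + 1/((129 - 109)*(-22215)) = 24707/(-21733) - 1/22215/20 = 24707*(-1/21733) + (1/20)*(-1/22215) = -24707/21733 - 1/444300 = -10977341833/9655971900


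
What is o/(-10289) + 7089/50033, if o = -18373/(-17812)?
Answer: 1298265242143/9169431233044 ≈ 0.14159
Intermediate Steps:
o = 18373/17812 (o = -18373*(-1/17812) = 18373/17812 ≈ 1.0315)
o/(-10289) + 7089/50033 = (18373/17812)/(-10289) + 7089/50033 = (18373/17812)*(-1/10289) + 7089*(1/50033) = -18373/183267668 + 7089/50033 = 1298265242143/9169431233044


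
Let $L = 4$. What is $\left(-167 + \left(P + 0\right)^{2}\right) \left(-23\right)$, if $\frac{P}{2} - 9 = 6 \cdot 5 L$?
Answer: $-1527131$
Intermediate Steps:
$P = 258$ ($P = 18 + 2 \cdot 6 \cdot 5 \cdot 4 = 18 + 2 \cdot 30 \cdot 4 = 18 + 2 \cdot 120 = 18 + 240 = 258$)
$\left(-167 + \left(P + 0\right)^{2}\right) \left(-23\right) = \left(-167 + \left(258 + 0\right)^{2}\right) \left(-23\right) = \left(-167 + 258^{2}\right) \left(-23\right) = \left(-167 + 66564\right) \left(-23\right) = 66397 \left(-23\right) = -1527131$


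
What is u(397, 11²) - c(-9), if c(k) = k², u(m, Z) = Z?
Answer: 40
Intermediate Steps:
u(397, 11²) - c(-9) = 11² - 1*(-9)² = 121 - 1*81 = 121 - 81 = 40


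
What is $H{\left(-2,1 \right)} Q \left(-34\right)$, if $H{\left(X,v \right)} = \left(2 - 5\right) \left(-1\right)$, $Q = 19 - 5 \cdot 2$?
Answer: $-918$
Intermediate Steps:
$Q = 9$ ($Q = 19 - 10 = 9$)
$H{\left(X,v \right)} = 3$ ($H{\left(X,v \right)} = \left(-3\right) \left(-1\right) = 3$)
$H{\left(-2,1 \right)} Q \left(-34\right) = 3 \cdot 9 \left(-34\right) = 27 \left(-34\right) = -918$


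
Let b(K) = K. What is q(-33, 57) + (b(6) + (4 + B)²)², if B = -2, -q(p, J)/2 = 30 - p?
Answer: -26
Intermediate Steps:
q(p, J) = -60 + 2*p (q(p, J) = -2*(30 - p) = -60 + 2*p)
q(-33, 57) + (b(6) + (4 + B)²)² = (-60 + 2*(-33)) + (6 + (4 - 2)²)² = (-60 - 66) + (6 + 2²)² = -126 + (6 + 4)² = -126 + 10² = -126 + 100 = -26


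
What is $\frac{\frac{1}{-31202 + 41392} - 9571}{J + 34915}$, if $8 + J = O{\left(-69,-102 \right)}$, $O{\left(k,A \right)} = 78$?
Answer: $- \frac{97528489}{356497150} \approx -0.27357$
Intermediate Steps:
$J = 70$ ($J = -8 + 78 = 70$)
$\frac{\frac{1}{-31202 + 41392} - 9571}{J + 34915} = \frac{\frac{1}{-31202 + 41392} - 9571}{70 + 34915} = \frac{\frac{1}{10190} - 9571}{34985} = \left(\frac{1}{10190} - 9571\right) \frac{1}{34985} = \left(- \frac{97528489}{10190}\right) \frac{1}{34985} = - \frac{97528489}{356497150}$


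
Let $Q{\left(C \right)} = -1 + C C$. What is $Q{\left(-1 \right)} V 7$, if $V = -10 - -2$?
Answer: $0$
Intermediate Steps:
$Q{\left(C \right)} = -1 + C^{2}$
$V = -8$ ($V = -10 + 2 = -8$)
$Q{\left(-1 \right)} V 7 = \left(-1 + \left(-1\right)^{2}\right) \left(-8\right) 7 = \left(-1 + 1\right) \left(-8\right) 7 = 0 \left(-8\right) 7 = 0 \cdot 7 = 0$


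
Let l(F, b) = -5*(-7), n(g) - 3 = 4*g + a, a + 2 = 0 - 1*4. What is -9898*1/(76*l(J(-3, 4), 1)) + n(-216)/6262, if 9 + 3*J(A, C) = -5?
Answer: -1147991/297445 ≈ -3.8595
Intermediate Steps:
a = -6 (a = -2 + (0 - 1*4) = -2 + (0 - 4) = -2 - 4 = -6)
J(A, C) = -14/3 (J(A, C) = -3 + (1/3)*(-5) = -3 - 5/3 = -14/3)
n(g) = -3 + 4*g (n(g) = 3 + (4*g - 6) = 3 + (-6 + 4*g) = -3 + 4*g)
l(F, b) = 35
-9898*1/(76*l(J(-3, 4), 1)) + n(-216)/6262 = -9898/(76*35) + (-3 + 4*(-216))/6262 = -9898/2660 + (-3 - 864)*(1/6262) = -9898*1/2660 - 867*1/6262 = -707/190 - 867/6262 = -1147991/297445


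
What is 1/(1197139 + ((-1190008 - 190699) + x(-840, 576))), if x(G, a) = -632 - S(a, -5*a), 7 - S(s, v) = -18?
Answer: -1/184225 ≈ -5.4281e-6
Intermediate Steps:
S(s, v) = 25 (S(s, v) = 7 - 1*(-18) = 7 + 18 = 25)
x(G, a) = -657 (x(G, a) = -632 - 1*25 = -632 - 25 = -657)
1/(1197139 + ((-1190008 - 190699) + x(-840, 576))) = 1/(1197139 + ((-1190008 - 190699) - 657)) = 1/(1197139 + (-1380707 - 657)) = 1/(1197139 - 1381364) = 1/(-184225) = -1/184225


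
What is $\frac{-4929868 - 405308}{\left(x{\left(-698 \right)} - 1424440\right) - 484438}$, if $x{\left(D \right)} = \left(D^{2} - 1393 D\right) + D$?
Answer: $\frac{381084}{32147} \approx 11.854$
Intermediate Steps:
$x{\left(D \right)} = D^{2} - 1392 D$
$\frac{-4929868 - 405308}{\left(x{\left(-698 \right)} - 1424440\right) - 484438} = \frac{-4929868 - 405308}{\left(- 698 \left(-1392 - 698\right) - 1424440\right) - 484438} = - \frac{5335176}{\left(\left(-698\right) \left(-2090\right) - 1424440\right) - 484438} = - \frac{5335176}{\left(1458820 - 1424440\right) - 484438} = - \frac{5335176}{34380 - 484438} = - \frac{5335176}{-450058} = \left(-5335176\right) \left(- \frac{1}{450058}\right) = \frac{381084}{32147}$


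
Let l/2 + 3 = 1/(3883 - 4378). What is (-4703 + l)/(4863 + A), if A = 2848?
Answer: -2330957/3816945 ≈ -0.61069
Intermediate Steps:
l = -2972/495 (l = -6 + 2/(3883 - 4378) = -6 + 2/(-495) = -6 + 2*(-1/495) = -6 - 2/495 = -2972/495 ≈ -6.0040)
(-4703 + l)/(4863 + A) = (-4703 - 2972/495)/(4863 + 2848) = -2330957/495/7711 = -2330957/495*1/7711 = -2330957/3816945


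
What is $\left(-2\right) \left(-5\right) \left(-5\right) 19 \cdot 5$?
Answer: $-4750$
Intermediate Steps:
$\left(-2\right) \left(-5\right) \left(-5\right) 19 \cdot 5 = 10 \left(-5\right) 19 \cdot 5 = \left(-50\right) 19 \cdot 5 = \left(-950\right) 5 = -4750$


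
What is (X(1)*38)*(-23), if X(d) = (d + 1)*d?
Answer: -1748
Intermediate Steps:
X(d) = d*(1 + d) (X(d) = (1 + d)*d = d*(1 + d))
(X(1)*38)*(-23) = ((1*(1 + 1))*38)*(-23) = ((1*2)*38)*(-23) = (2*38)*(-23) = 76*(-23) = -1748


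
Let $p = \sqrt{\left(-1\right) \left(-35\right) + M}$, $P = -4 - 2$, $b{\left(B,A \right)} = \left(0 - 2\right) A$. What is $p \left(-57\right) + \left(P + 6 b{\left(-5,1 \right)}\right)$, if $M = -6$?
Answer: $-18 - 57 \sqrt{29} \approx -324.95$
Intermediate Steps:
$b{\left(B,A \right)} = - 2 A$
$P = -6$
$p = \sqrt{29}$ ($p = \sqrt{\left(-1\right) \left(-35\right) - 6} = \sqrt{35 - 6} = \sqrt{29} \approx 5.3852$)
$p \left(-57\right) + \left(P + 6 b{\left(-5,1 \right)}\right) = \sqrt{29} \left(-57\right) + \left(-6 + 6 \left(\left(-2\right) 1\right)\right) = - 57 \sqrt{29} + \left(-6 + 6 \left(-2\right)\right) = - 57 \sqrt{29} - 18 = -18 - 57 \sqrt{29}$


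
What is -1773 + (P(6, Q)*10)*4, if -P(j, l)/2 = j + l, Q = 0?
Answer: -2253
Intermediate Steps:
P(j, l) = -2*j - 2*l (P(j, l) = -2*(j + l) = -2*j - 2*l)
-1773 + (P(6, Q)*10)*4 = -1773 + ((-2*6 - 2*0)*10)*4 = -1773 + ((-12 + 0)*10)*4 = -1773 - 12*10*4 = -1773 - 120*4 = -1773 - 480 = -2253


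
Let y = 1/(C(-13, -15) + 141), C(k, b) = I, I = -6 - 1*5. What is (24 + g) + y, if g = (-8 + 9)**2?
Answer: 3251/130 ≈ 25.008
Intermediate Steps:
I = -11 (I = -6 - 5 = -11)
C(k, b) = -11
y = 1/130 (y = 1/(-11 + 141) = 1/130 ≈ 0.0076923)
g = 1 (g = 1**2 = 1)
(24 + g) + y = (24 + 1) + 1/130 = 25 + 1/130 = 3251/130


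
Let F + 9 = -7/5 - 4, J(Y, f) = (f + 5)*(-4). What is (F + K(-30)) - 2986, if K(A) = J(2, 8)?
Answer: -15262/5 ≈ -3052.4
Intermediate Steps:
J(Y, f) = -20 - 4*f (J(Y, f) = (5 + f)*(-4) = -20 - 4*f)
K(A) = -52 (K(A) = -20 - 4*8 = -20 - 32 = -52)
F = -72/5 (F = -9 + (-7/5 - 4) = -9 - 27/5 = -72/5 ≈ -14.400)
(F + K(-30)) - 2986 = (-72/5 - 52) - 2986 = -332/5 - 2986 = -15262/5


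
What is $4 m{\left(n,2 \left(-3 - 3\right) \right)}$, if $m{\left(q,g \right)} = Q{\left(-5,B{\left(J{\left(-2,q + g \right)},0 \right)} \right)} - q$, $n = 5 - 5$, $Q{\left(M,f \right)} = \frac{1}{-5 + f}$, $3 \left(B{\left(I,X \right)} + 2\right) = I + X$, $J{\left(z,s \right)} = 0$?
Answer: $- \frac{4}{7} \approx -0.57143$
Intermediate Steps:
$B{\left(I,X \right)} = -2 + \frac{I}{3} + \frac{X}{3}$ ($B{\left(I,X \right)} = -2 + \frac{I + X}{3} = -2 + \left(\frac{I}{3} + \frac{X}{3}\right) = -2 + \frac{I}{3} + \frac{X}{3}$)
$n = 0$
$m{\left(q,g \right)} = - \frac{1}{7} - q$ ($m{\left(q,g \right)} = \frac{1}{-5 + \left(-2 + \frac{1}{3} \cdot 0 + \frac{1}{3} \cdot 0\right)} - q = \frac{1}{-5 + \left(-2 + 0 + 0\right)} - q = \frac{1}{-5 - 2} - q = \frac{1}{-7} - q = - \frac{1}{7} - q$)
$4 m{\left(n,2 \left(-3 - 3\right) \right)} = 4 \left(- \frac{1}{7} - 0\right) = 4 \left(- \frac{1}{7} + 0\right) = 4 \left(- \frac{1}{7}\right) = - \frac{4}{7}$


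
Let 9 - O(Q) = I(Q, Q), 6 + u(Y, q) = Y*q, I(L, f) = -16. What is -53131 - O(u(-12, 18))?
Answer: -53156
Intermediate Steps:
u(Y, q) = -6 + Y*q
O(Q) = 25 (O(Q) = 9 - 1*(-16) = 9 + 16 = 25)
-53131 - O(u(-12, 18)) = -53131 - 1*25 = -53131 - 25 = -53156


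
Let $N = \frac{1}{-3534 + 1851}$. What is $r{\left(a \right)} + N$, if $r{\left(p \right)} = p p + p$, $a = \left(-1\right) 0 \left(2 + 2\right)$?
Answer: $- \frac{1}{1683} \approx -0.00059418$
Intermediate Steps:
$a = 0$ ($a = 0 \cdot 4 = 0$)
$r{\left(p \right)} = p + p^{2}$ ($r{\left(p \right)} = p^{2} + p = p + p^{2}$)
$N = - \frac{1}{1683}$ ($N = \frac{1}{-1683} = - \frac{1}{1683} \approx -0.00059418$)
$r{\left(a \right)} + N = 0 \left(1 + 0\right) - \frac{1}{1683} = 0 \cdot 1 - \frac{1}{1683} = 0 - \frac{1}{1683} = - \frac{1}{1683}$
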